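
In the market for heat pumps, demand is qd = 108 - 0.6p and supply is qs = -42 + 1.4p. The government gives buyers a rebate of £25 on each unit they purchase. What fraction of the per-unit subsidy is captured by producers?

Producer share = 0.3

Pre-subsidy: 108 - 0.6p = -42 + 1.4p gives p* = 75, q* = 63.
With the rebate, buyers effectively pay pb = ps − 25, where ps is the price sellers receive.
Demand in terms of ps becomes qd = 108 − 0.6(ps − 25) = 123 - 0.6ps. Setting this equal to supply: 123 - 0.6ps = -42 + 1.4ps, so ps = 82.5.
Buyers pay pb = 82.5 − 25 = 57.5; q' = -42 + 1.4·82.5 = 73.5.
Buyers' price falls by p* − pb = 75 − 57.5 = 17.5; sellers' price rises by ps − p* = 82.5 − 75 = 7.5.
So producers capture 7.5/25 = 0.3 of each unit of subsidy.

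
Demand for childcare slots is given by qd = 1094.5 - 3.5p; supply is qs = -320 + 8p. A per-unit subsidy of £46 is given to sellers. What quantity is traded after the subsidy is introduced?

q' = 776

Pre-subsidy: 1094.5 - 3.5p = -320 + 8p gives p* = 123, q* = 664.
With the subsidy, sellers receive ps = pb + 46 for each unit, where pb is the price buyers pay.
Supply in terms of pb becomes qs = -320 + 8(pb + 46) = 48 + 8pb. Setting this equal to demand: 1094.5 - 3.5pb = 48 + 8pb, so pb = 91.
Sellers receive ps = 91 + 46 = 137; q' = 1094.5 − 3.5·91 = 776.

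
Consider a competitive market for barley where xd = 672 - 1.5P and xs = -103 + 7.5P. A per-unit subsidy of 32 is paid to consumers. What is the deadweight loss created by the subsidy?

Pre-subsidy: 672 - 1.5P = -103 + 7.5P gives P* = 775/9, x* = 3257/6.
With the rebate, buyers effectively pay Pb = Ps − 32, where Ps is the price sellers receive.
Demand in terms of Ps becomes xd = 672 − 1.5(Ps − 32) = 720 - 1.5Ps. Setting this equal to supply: 720 - 1.5Ps = -103 + 7.5Ps, so Ps = 823/9.
Buyers pay Pb = 823/9 − 32 = 535/9; x' = -103 + 7.5·(823/9) = 3497/6.
The subsidy expands output by 3497/6 − 3257/6 = 40 past the efficient level; on those units the gap between marginal cost and willingness to pay runs from 0 up to 32.
DWL = ½ × 32 × 40 = 640.

Deadweight loss = 640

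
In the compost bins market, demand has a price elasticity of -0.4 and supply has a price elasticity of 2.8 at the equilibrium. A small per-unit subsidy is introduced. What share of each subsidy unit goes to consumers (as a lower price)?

For a small subsidy around the equilibrium, the benefit split depends on the relative slopes, which at a point are proportional to the elasticities.
Buyer share = εs/(εs + |εd|) = 2.8/(2.8 + 0.4) = 0.875; seller share = |εd|/(εs + |εd|) = 0.125.

Consumer share = 0.875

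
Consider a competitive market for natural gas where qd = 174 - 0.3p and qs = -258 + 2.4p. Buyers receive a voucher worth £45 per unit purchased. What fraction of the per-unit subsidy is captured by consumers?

Consumer share = 8/9

Pre-subsidy: 174 - 0.3p = -258 + 2.4p gives p* = 160, q* = 126.
With the rebate, buyers effectively pay pb = ps − 45, where ps is the price sellers receive.
Demand in terms of ps becomes qd = 174 − 0.3(ps − 45) = 187.5 - 0.3ps. Setting this equal to supply: 187.5 - 0.3ps = -258 + 2.4ps, so ps = 165.
Buyers pay pb = 165 − 45 = 120; q' = -258 + 2.4·165 = 138.
Buyers' price falls by p* − pb = 160 − 120 = 40; sellers' price rises by ps − p* = 165 − 160 = 5.
So consumers capture 40/45 = 8/9 of each unit of subsidy.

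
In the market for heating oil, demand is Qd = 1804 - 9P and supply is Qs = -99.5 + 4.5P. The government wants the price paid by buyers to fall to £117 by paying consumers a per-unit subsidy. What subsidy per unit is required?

At a buyer price of 117, quantity demanded is 1804 − 9·117 = 751.
Sellers supply 751 only when they receive Ps with -99.5 + 4.5·Ps = 751, i.e. Ps = 189.
s = Ps − Pb = 189 − 117 = 72.

Required subsidy s = £72 per unit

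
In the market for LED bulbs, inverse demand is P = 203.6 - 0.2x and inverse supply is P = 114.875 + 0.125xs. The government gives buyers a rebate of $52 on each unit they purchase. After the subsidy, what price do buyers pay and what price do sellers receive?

Pre-subsidy: 203.6 - 0.2x = 114.875 + 0.125x gives x* = 273 and P* = 149.
With the rebate, buyers effectively pay Pb = Ps − 52, where Ps is the price sellers receive.
On the curves, Pb = 203.6 - 0.2x and Ps = 114.875 + 0.125x; the wedge Ps − Pb = 52 gives 114.875 + 0.125x − (203.6 - 0.2x) = 52, so x' = 433.
Then Pb = 203.6 − 0.2·433 = 117 and Ps = 114.875 + 0.125·433 = 169.

Buyers pay $117; sellers receive $169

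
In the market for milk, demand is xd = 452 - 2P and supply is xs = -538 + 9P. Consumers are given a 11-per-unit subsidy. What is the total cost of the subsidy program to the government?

Government cost = 3190

Pre-subsidy: 452 - 2P = -538 + 9P gives P* = 90, x* = 272.
With the rebate, buyers effectively pay Pb = Ps − 11, where Ps is the price sellers receive.
Demand in terms of Ps becomes xd = 452 − 2(Ps − 11) = 474 - 2Ps. Setting this equal to supply: 474 - 2Ps = -538 + 9Ps, so Ps = 92.
Buyers pay Pb = 92 − 11 = 81; x' = -538 + 9·92 = 290.
Government outlay = subsidy × quantity = 11 × 290 = 3190.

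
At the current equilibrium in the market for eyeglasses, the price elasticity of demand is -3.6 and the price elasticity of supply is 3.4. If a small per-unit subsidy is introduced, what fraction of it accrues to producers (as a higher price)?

Producer share = 18/35

For a small subsidy around the equilibrium, the benefit split depends on the relative slopes, which at a point are proportional to the elasticities.
Buyer share = εs/(εs + |εd|) = 3.4/(3.4 + 3.6) = 17/35; seller share = |εd|/(εs + |εd|) = 18/35.
So producers capture 18/35 of the subsidy.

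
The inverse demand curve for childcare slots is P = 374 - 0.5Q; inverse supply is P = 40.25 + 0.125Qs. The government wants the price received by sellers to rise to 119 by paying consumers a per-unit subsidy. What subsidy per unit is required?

Required subsidy s = 60 per unit

At a seller price of 119, quantity supplied is -322 + 8·119 = 630.
Buyers absorb 630 only when they pay Pb = 374 − 0.5·630 = 59.
s = Ps − Pb = 119 − 59 = 60.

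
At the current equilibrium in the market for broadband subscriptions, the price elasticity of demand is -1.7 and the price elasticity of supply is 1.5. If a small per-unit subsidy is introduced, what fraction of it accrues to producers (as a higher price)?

Producer share = 0.53125

For a small subsidy around the equilibrium, the benefit split depends on the relative slopes, which at a point are proportional to the elasticities.
Buyer share = εs/(εs + |εd|) = 1.5/(1.5 + 1.7) = 0.46875; seller share = |εd|/(εs + |εd|) = 0.53125.
So producers capture 0.53125 of the subsidy.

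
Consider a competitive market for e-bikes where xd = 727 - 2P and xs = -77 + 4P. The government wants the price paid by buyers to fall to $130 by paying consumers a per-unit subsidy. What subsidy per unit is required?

At a buyer price of 130, quantity demanded is 727 − 2·130 = 467.
Sellers supply 467 only when they receive Ps with -77 + 4·Ps = 467, i.e. Ps = 136.
s = Ps − Pb = 136 − 130 = 6.

Required subsidy s = $6 per unit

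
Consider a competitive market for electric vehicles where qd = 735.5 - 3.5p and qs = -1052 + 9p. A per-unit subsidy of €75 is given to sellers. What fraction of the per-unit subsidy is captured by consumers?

Consumer share = 0.72

Pre-subsidy: 735.5 - 3.5p = -1052 + 9p gives p* = 143, q* = 235.
With the subsidy, sellers receive ps = pb + 75 for each unit, where pb is the price buyers pay.
Supply in terms of pb becomes qs = -1052 + 9(pb + 75) = -377 + 9pb. Setting this equal to demand: 735.5 - 3.5pb = -377 + 9pb, so pb = 89.
Sellers receive ps = 89 + 75 = 164; q' = 735.5 − 3.5·89 = 424.
Buyers' price falls by p* − pb = 143 − 89 = 54; sellers' price rises by ps − p* = 164 − 143 = 21.
So consumers capture 54/75 = 0.72 of each unit of subsidy.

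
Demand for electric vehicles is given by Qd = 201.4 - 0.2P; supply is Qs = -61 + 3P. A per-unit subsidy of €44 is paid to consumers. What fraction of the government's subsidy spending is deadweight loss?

Pre-subsidy: 201.4 - 0.2P = -61 + 3P gives P* = 82, Q* = 185.
With the rebate, buyers effectively pay Pb = Ps − 44, where Ps is the price sellers receive.
Demand in terms of Ps becomes Qd = 201.4 − 0.2(Ps − 44) = 210.2 - 0.2Ps. Setting this equal to supply: 210.2 - 0.2Ps = -61 + 3Ps, so Ps = 84.75.
Buyers pay Pb = 84.75 − 44 = 40.75; Q' = -61 + 3·84.75 = 193.25.
ΔCS = ½(185 + 193.25)(82 − 40.75) = 7801.40625; ΔPS = ½(185 + 193.25)(84.75 − 82) = 520.09375.
Government spending = 44 × 193.25 = 8503.
DWL = ½ × 44 × (193.25 − 185) = 181.5; fraction = 181.5 / 8503 = 33/1546.

DWL / government spending = 33/1546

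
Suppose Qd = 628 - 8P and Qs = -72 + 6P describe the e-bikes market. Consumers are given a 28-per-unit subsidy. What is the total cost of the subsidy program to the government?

Government cost = 9072

Pre-subsidy: 628 - 8P = -72 + 6P gives P* = 50, Q* = 228.
With the rebate, buyers effectively pay Pb = Ps − 28, where Ps is the price sellers receive.
Demand in terms of Ps becomes Qd = 628 − 8(Ps − 28) = 852 - 8Ps. Setting this equal to supply: 852 - 8Ps = -72 + 6Ps, so Ps = 66.
Buyers pay Pb = 66 − 28 = 38; Q' = -72 + 6·66 = 324.
Government outlay = subsidy × quantity = 28 × 324 = 9072.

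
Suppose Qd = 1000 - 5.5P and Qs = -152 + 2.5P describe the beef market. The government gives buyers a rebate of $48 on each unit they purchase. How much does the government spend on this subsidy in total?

Government cost = $13944

Pre-subsidy: 1000 - 5.5P = -152 + 2.5P gives P* = 144, Q* = 208.
With the rebate, buyers effectively pay Pb = Ps − 48, where Ps is the price sellers receive.
Demand in terms of Ps becomes Qd = 1000 − 5.5(Ps − 48) = 1264 - 5.5Ps. Setting this equal to supply: 1264 - 5.5Ps = -152 + 2.5Ps, so Ps = 177.
Buyers pay Pb = 177 − 48 = 129; Q' = -152 + 2.5·177 = 290.5.
Government outlay = subsidy × quantity = 48 × 290.5 = 13944.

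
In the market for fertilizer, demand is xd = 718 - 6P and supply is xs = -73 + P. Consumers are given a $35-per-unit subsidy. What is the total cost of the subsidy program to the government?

Government cost = $2450

Pre-subsidy: 718 - 6P = -73 + P gives P* = 113, x* = 40.
With the rebate, buyers effectively pay Pb = Ps − 35, where Ps is the price sellers receive.
Demand in terms of Ps becomes xd = 718 − 6(Ps − 35) = 928 - 6Ps. Setting this equal to supply: 928 - 6Ps = -73 + Ps, so Ps = 143.
Buyers pay Pb = 143 − 35 = 108; x' = -73 + 1·143 = 70.
Government outlay = subsidy × quantity = 35 × 70 = 2450.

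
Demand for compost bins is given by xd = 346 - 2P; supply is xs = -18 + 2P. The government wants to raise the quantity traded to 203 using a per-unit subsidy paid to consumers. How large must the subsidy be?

Required subsidy s = 39 per unit

At x = 203, invert demand for the buyer price: Pb = (346 − 203)/2 = 71.5; invert supply for the seller price: Ps = (203 − (-18))/2 = 110.5.
The subsidy must fill the gap: s = Ps − Pb = 110.5 − 71.5 = 39.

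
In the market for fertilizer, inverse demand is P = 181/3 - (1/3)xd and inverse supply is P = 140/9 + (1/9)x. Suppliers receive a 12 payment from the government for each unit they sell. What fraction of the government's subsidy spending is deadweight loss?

DWL / government spending = 54/511

Pre-subsidy: 181/3 - (1/3)x = 140/9 + (1/9)x gives x* = 100.75 and P* = 26.75.
With the subsidy, sellers receive Ps = Pb + 12 for each unit, where Pb is the price buyers pay.
On the curves, Pb = 181/3 - (1/3)x and Ps = 140/9 + (1/9)x; the wedge Ps − Pb = 12 gives 140/9 + (1/9)x − (181/3 - (1/3)x) = 12, so x' = 127.75.
Then Pb = 181/3 − (1/3)·127.75 = 17.75 and Ps = 140/9 + (1/9)·127.75 = 29.75.
ΔCS = ½(100.75 + 127.75)(26.75 − 17.75) = 1028.25; ΔPS = ½(100.75 + 127.75)(29.75 − 26.75) = 342.75.
Government spending = 12 × 127.75 = 1533.
DWL = ½ × 12 × (127.75 − 100.75) = 162; fraction = 162 / 1533 = 54/511.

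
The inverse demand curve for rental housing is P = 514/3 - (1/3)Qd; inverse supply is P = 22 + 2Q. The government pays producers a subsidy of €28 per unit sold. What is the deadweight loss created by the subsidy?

Pre-subsidy: 514/3 - (1/3)Q = 22 + 2Q gives Q* = 64 and P* = 150.
With the subsidy, sellers receive Ps = Pb + 28 for each unit, where Pb is the price buyers pay.
On the curves, Pb = 514/3 - (1/3)Q and Ps = 22 + 2Q; the wedge Ps − Pb = 28 gives 22 + 2Q − (514/3 - (1/3)Q) = 28, so Q' = 76.
Then Pb = 514/3 − (1/3)·76 = 146 and Ps = 22 + 2·76 = 174.
The subsidy expands output by 76 − 64 = 12 past the efficient level; on those units the gap between marginal cost and willingness to pay runs from 0 up to 28.
DWL = ½ × 28 × 12 = 168.

Deadweight loss = €168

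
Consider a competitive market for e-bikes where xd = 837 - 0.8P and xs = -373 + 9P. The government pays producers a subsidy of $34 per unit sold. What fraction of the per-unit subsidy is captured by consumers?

Consumer share = 45/49

Pre-subsidy: 837 - 0.8P = -373 + 9P gives P* = 6050/49, x* = 36173/49.
With the subsidy, sellers receive Ps = Pb + 34 for each unit, where Pb is the price buyers pay.
Supply in terms of Pb becomes xs = -373 + 9(Pb + 34) = -67 + 9Pb. Setting this equal to demand: 837 - 0.8Pb = -67 + 9Pb, so Pb = 4520/49.
Sellers receive Ps = 4520/49 + 34 = 6186/49; x' = 837 − 0.8·(4520/49) = 37397/49.
Buyers' price falls by P* − Pb = 6050/49 − 4520/49 = 1530/49; sellers' price rises by Ps − P* = 6186/49 − 6050/49 = 136/49.
So consumers capture (1530/49)/34 = 45/49 of each unit of subsidy.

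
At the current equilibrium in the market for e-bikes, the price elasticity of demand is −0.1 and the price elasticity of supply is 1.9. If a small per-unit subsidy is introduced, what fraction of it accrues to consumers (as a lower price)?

For a small subsidy around the equilibrium, the benefit split depends on the relative slopes, which at a point are proportional to the elasticities.
Buyer share = εs/(εs + |εd|) = 1.9/(1.9 + 0.1) = 0.95; seller share = |εd|/(εs + |εd|) = 0.05.

Consumer share = 0.95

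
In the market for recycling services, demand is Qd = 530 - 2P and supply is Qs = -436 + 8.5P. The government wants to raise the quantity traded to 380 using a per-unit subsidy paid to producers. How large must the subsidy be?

Required subsidy s = 21 per unit

At Q = 380, invert demand for the buyer price: Pb = (530 − 380)/2 = 75; invert supply for the seller price: Ps = (380 − (-436))/8.5 = 96.
The subsidy must fill the gap: s = Ps − Pb = 96 − 75 = 21.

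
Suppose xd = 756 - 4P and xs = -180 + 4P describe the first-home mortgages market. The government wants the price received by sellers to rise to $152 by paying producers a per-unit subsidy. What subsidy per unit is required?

Required subsidy s = $70 per unit

At a seller price of 152, quantity supplied is -180 + 4·152 = 428.
Buyers absorb 428 only when they pay Pb with 756 − 4·Pb = 428, i.e. Pb = 82.
s = Ps − Pb = 152 − 82 = 70.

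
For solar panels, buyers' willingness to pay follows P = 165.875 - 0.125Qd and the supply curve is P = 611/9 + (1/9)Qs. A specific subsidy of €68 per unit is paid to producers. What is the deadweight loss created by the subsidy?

Pre-subsidy: 165.875 - 0.125Q = 611/9 + (1/9)Q gives Q* = 415 and P* = 114.
With the subsidy, sellers receive Ps = Pb + 68 for each unit, where Pb is the price buyers pay.
On the curves, Pb = 165.875 - 0.125Q and Ps = 611/9 + (1/9)Q; the wedge Ps − Pb = 68 gives 611/9 + (1/9)Q − (165.875 - 0.125Q) = 68, so Q' = 703.
Then Pb = 165.875 − 0.125·703 = 78 and Ps = 611/9 + (1/9)·703 = 146.
The subsidy expands output by 703 − 415 = 288 past the efficient level; on those units the gap between marginal cost and willingness to pay runs from 0 up to 68.
DWL = ½ × 68 × 288 = 9792.

Deadweight loss = €9792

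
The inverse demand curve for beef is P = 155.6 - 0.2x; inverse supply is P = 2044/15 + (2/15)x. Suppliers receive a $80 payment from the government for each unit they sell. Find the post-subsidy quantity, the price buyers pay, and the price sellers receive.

x' = 298; buyers pay $96; sellers receive $176

Pre-subsidy: 155.6 - 0.2x = 2044/15 + (2/15)x gives x* = 58 and P* = 144.
With the subsidy, sellers receive Ps = Pb + 80 for each unit, where Pb is the price buyers pay.
On the curves, Pb = 155.6 - 0.2x and Ps = 2044/15 + (2/15)x; the wedge Ps − Pb = 80 gives 2044/15 + (2/15)x − (155.6 - 0.2x) = 80, so x' = 298.
Then Pb = 155.6 − 0.2·298 = 96 and Ps = 2044/15 + (2/15)·298 = 176.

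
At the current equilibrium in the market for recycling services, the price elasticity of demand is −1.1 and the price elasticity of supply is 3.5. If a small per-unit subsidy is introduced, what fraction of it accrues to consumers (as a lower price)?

For a small subsidy around the equilibrium, the benefit split depends on the relative slopes, which at a point are proportional to the elasticities.
Buyer share = εs/(εs + |εd|) = 3.5/(3.5 + 1.1) = 35/46; seller share = |εd|/(εs + |εd|) = 11/46.

Consumer share = 35/46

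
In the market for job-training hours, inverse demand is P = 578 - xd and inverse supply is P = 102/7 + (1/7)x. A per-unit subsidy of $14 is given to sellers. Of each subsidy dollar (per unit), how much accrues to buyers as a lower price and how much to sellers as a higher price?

Pre-subsidy: 578 - x = 102/7 + (1/7)x gives x* = 493 and P* = 85.
With the subsidy, sellers receive Ps = Pb + 14 for each unit, where Pb is the price buyers pay.
On the curves, Pb = 578 - x and Ps = 102/7 + (1/7)x; the wedge Ps − Pb = 14 gives 102/7 + (1/7)x − (578 - x) = 14, so x' = 505.25.
Then Pb = 578 − 1·505.25 = 72.75 and Ps = 102/7 + (1/7)·505.25 = 86.75.
Buyers' price falls by P* − Pb = 85 − 72.75 = 12.25; sellers' price rises by Ps − P* = 86.75 − 85 = 1.75.

Buyers gain $12.25 per unit; sellers gain $1.75 per unit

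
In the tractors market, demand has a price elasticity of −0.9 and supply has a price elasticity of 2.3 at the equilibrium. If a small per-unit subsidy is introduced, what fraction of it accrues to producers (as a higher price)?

Producer share = 0.28125

For a small subsidy around the equilibrium, the benefit split depends on the relative slopes, which at a point are proportional to the elasticities.
Buyer share = εs/(εs + |εd|) = 2.3/(2.3 + 0.9) = 0.71875; seller share = |εd|/(εs + |εd|) = 0.28125.
So producers capture 0.28125 of the subsidy.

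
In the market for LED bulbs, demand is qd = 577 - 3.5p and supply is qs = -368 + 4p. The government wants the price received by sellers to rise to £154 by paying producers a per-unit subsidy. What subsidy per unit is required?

Required subsidy s = £60 per unit

At a seller price of 154, quantity supplied is -368 + 4·154 = 248.
Buyers absorb 248 only when they pay pb with 577 − 3.5·pb = 248, i.e. pb = 94.
s = ps − pb = 154 − 94 = 60.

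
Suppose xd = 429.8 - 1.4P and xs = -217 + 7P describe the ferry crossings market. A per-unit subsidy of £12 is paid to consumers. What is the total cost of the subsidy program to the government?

Pre-subsidy: 429.8 - 1.4P = -217 + 7P gives P* = 77, x* = 322.
With the rebate, buyers effectively pay Pb = Ps − 12, where Ps is the price sellers receive.
Demand in terms of Ps becomes xd = 429.8 − 1.4(Ps − 12) = 446.6 - 1.4Ps. Setting this equal to supply: 446.6 - 1.4Ps = -217 + 7Ps, so Ps = 79.
Buyers pay Pb = 79 − 12 = 67; x' = -217 + 7·79 = 336.
Government outlay = subsidy × quantity = 12 × 336 = 4032.

Government cost = £4032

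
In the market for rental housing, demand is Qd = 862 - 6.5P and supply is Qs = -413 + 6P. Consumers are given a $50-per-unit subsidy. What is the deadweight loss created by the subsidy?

Deadweight loss = $3900

Pre-subsidy: 862 - 6.5P = -413 + 6P gives P* = 102, Q* = 199.
With the rebate, buyers effectively pay Pb = Ps − 50, where Ps is the price sellers receive.
Demand in terms of Ps becomes Qd = 862 − 6.5(Ps − 50) = 1187 - 6.5Ps. Setting this equal to supply: 1187 - 6.5Ps = -413 + 6Ps, so Ps = 128.
Buyers pay Pb = 128 − 50 = 78; Q' = -413 + 6·128 = 355.
The subsidy expands output by 355 − 199 = 156 past the efficient level; on those units the gap between marginal cost and willingness to pay runs from 0 up to 50.
DWL = ½ × 50 × 156 = 3900.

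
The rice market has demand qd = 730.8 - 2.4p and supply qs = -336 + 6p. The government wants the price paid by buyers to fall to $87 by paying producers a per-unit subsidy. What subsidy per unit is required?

Required subsidy s = $56 per unit

At a buyer price of 87, quantity demanded is 730.8 − 2.4·87 = 522.
Sellers supply 522 only when they receive ps with -336 + 6·ps = 522, i.e. ps = 143.
s = ps − pb = 143 − 87 = 56.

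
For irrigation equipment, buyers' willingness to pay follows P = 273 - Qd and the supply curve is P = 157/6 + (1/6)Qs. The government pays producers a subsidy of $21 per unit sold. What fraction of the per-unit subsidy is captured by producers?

Producer share = 1/7

Pre-subsidy: 273 - Q = 157/6 + (1/6)Q gives Q* = 1481/7 and P* = 430/7.
With the subsidy, sellers receive Ps = Pb + 21 for each unit, where Pb is the price buyers pay.
On the curves, Pb = 273 - Q and Ps = 157/6 + (1/6)Q; the wedge Ps − Pb = 21 gives 157/6 + (1/6)Q − (273 - Q) = 21, so Q' = 1607/7.
Then Pb = 273 − 1·(1607/7) = 304/7 and Ps = 157/6 + (1/6)·(1607/7) = 451/7.
Buyers' price falls by P* − Pb = 430/7 − 304/7 = 18; sellers' price rises by Ps − P* = 451/7 − 430/7 = 3.
So producers capture 3/21 = 1/7 of each unit of subsidy.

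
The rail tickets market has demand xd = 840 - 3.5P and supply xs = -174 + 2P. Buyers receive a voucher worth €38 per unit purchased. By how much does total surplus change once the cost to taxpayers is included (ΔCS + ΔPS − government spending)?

Pre-subsidy: 840 - 3.5P = -174 + 2P gives P* = 2028/11, x* = 2142/11.
With the rebate, buyers effectively pay Pb = Ps − 38, where Ps is the price sellers receive.
Demand in terms of Ps becomes xd = 840 − 3.5(Ps − 38) = 973 - 3.5Ps. Setting this equal to supply: 973 - 3.5Ps = -174 + 2Ps, so Ps = 2294/11.
Buyers pay Pb = 2294/11 − 38 = 1876/11; x' = -174 + 2·(2294/11) = 2674/11.
ΔCS = ½(2142/11 + 2674/11)(2028/11 − 1876/11) = 366016/121; ΔPS = ½(2142/11 + 2674/11)(2294/11 − 2028/11) = 640528/121.
Government spending = 38 × 2674/11 = 101612/11.
Net change = 366016/121 + 640528/121 − 101612/11 = -10108/11. The loss equals the DWL triangle ½·38·532/11.

Net change in total surplus = -10108/11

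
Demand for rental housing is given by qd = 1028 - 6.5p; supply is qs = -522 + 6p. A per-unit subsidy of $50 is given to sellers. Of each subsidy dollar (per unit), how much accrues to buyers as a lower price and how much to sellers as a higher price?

Buyers gain $24 per unit; sellers gain $26 per unit

Pre-subsidy: 1028 - 6.5p = -522 + 6p gives p* = 124, q* = 222.
With the subsidy, sellers receive ps = pb + 50 for each unit, where pb is the price buyers pay.
Supply in terms of pb becomes qs = -522 + 6(pb + 50) = -222 + 6pb. Setting this equal to demand: 1028 - 6.5pb = -222 + 6pb, so pb = 100.
Sellers receive ps = 100 + 50 = 150; q' = 1028 − 6.5·100 = 378.
Buyers' price falls by p* − pb = 124 − 100 = 24; sellers' price rises by ps − p* = 150 − 124 = 26.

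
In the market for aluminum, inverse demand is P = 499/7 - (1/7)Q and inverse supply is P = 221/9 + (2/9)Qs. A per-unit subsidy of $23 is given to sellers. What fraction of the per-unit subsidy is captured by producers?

Pre-subsidy: 499/7 - (1/7)Q = 221/9 + (2/9)Q gives Q* = 128 and P* = 53.
With the subsidy, sellers receive Ps = Pb + 23 for each unit, where Pb is the price buyers pay.
On the curves, Pb = 499/7 - (1/7)Q and Ps = 221/9 + (2/9)Q; the wedge Ps − Pb = 23 gives 221/9 + (2/9)Q − (499/7 - (1/7)Q) = 23, so Q' = 191.
Then Pb = 499/7 − (1/7)·191 = 44 and Ps = 221/9 + (2/9)·191 = 67.
Buyers' price falls by P* − Pb = 53 − 44 = 9; sellers' price rises by Ps − P* = 67 − 53 = 14.
So producers capture 14/23 = 14/23 of each unit of subsidy.

Producer share = 14/23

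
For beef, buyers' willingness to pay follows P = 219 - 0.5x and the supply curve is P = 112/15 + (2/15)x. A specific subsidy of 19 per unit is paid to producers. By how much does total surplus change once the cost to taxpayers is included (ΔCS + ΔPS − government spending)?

Net change in total surplus = -285

Pre-subsidy: 219 - 0.5x = 112/15 + (2/15)x gives x* = 334 and P* = 52.
With the subsidy, sellers receive Ps = Pb + 19 for each unit, where Pb is the price buyers pay.
On the curves, Pb = 219 - 0.5x and Ps = 112/15 + (2/15)x; the wedge Ps − Pb = 19 gives 112/15 + (2/15)x − (219 - 0.5x) = 19, so x' = 364.
Then Pb = 219 − 0.5·364 = 37 and Ps = 112/15 + (2/15)·364 = 56.
ΔCS = ½(334 + 364)(52 − 37) = 5235; ΔPS = ½(334 + 364)(56 − 52) = 1396.
Government spending = 19 × 364 = 6916.
Net change = 5235 + 1396 − 6916 = -285. The loss equals the DWL triangle ½·19·30.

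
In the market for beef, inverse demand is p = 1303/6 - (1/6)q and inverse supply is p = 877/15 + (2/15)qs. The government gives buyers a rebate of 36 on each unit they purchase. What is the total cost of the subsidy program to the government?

Pre-subsidy: 1303/6 - (1/6)q = 877/15 + (2/15)q gives q* = 529 and p* = 129.
With the rebate, buyers effectively pay pb = ps − 36, where ps is the price sellers receive.
On the curves, pb = 1303/6 - (1/6)q and ps = 877/15 + (2/15)q; the wedge ps − pb = 36 gives 877/15 + (2/15)q − (1303/6 - (1/6)q) = 36, so q' = 649.
Then pb = 1303/6 − (1/6)·649 = 109 and ps = 877/15 + (2/15)·649 = 145.
Government outlay = subsidy × quantity = 36 × 649 = 23364.

Government cost = 23364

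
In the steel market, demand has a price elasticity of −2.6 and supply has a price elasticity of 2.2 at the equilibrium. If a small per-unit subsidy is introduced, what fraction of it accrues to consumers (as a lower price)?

Consumer share = 11/24

For a small subsidy around the equilibrium, the benefit split depends on the relative slopes, which at a point are proportional to the elasticities.
Buyer share = εs/(εs + |εd|) = 2.2/(2.2 + 2.6) = 11/24; seller share = |εd|/(εs + |εd|) = 13/24.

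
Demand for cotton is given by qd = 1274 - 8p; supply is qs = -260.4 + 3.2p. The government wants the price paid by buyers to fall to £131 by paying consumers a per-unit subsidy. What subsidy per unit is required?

At a buyer price of 131, quantity demanded is 1274 − 8·131 = 226.
Sellers supply 226 only when they receive ps with -260.4 + 3.2·ps = 226, i.e. ps = 152.
s = ps − pb = 152 − 131 = 21.

Required subsidy s = £21 per unit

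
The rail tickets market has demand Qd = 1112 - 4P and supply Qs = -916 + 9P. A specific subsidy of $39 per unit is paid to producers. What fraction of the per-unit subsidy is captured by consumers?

Pre-subsidy: 1112 - 4P = -916 + 9P gives P* = 156, Q* = 488.
With the subsidy, sellers receive Ps = Pb + 39 for each unit, where Pb is the price buyers pay.
Supply in terms of Pb becomes Qs = -916 + 9(Pb + 39) = -565 + 9Pb. Setting this equal to demand: 1112 - 4Pb = -565 + 9Pb, so Pb = 129.
Sellers receive Ps = 129 + 39 = 168; Q' = 1112 − 4·129 = 596.
Buyers' price falls by P* − Pb = 156 − 129 = 27; sellers' price rises by Ps − P* = 168 − 156 = 12.
So consumers capture 27/39 = 9/13 of each unit of subsidy.

Consumer share = 9/13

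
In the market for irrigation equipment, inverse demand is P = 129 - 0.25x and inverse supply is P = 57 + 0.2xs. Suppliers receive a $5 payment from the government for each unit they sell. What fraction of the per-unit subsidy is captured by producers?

Producer share = 4/9

Pre-subsidy: 129 - 0.25x = 57 + 0.2x gives x* = 160 and P* = 89.
With the subsidy, sellers receive Ps = Pb + 5 for each unit, where Pb is the price buyers pay.
On the curves, Pb = 129 - 0.25x and Ps = 57 + 0.2x; the wedge Ps − Pb = 5 gives 57 + 0.2x − (129 - 0.25x) = 5, so x' = 1540/9.
Then Pb = 129 − 0.25·(1540/9) = 776/9 and Ps = 57 + 0.2·(1540/9) = 821/9.
Buyers' price falls by P* − Pb = 89 − 776/9 = 25/9; sellers' price rises by Ps − P* = 821/9 − 89 = 20/9.
So producers capture (20/9)/5 = 4/9 of each unit of subsidy.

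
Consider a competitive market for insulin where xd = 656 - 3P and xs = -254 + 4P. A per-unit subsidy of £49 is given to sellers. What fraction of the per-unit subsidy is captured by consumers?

Consumer share = 4/7

Pre-subsidy: 656 - 3P = -254 + 4P gives P* = 130, x* = 266.
With the subsidy, sellers receive Ps = Pb + 49 for each unit, where Pb is the price buyers pay.
Supply in terms of Pb becomes xs = -254 + 4(Pb + 49) = -58 + 4Pb. Setting this equal to demand: 656 - 3Pb = -58 + 4Pb, so Pb = 102.
Sellers receive Ps = 102 + 49 = 151; x' = 656 − 3·102 = 350.
Buyers' price falls by P* − Pb = 130 − 102 = 28; sellers' price rises by Ps − P* = 151 − 130 = 21.
So consumers capture 28/49 = 4/7 of each unit of subsidy.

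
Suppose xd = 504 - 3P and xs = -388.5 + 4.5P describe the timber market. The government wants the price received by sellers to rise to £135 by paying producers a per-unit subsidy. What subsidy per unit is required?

Required subsidy s = £40 per unit

At a seller price of 135, quantity supplied is -388.5 + 4.5·135 = 219.
Buyers absorb 219 only when they pay Pb with 504 − 3·Pb = 219, i.e. Pb = 95.
s = Ps − Pb = 135 − 95 = 40.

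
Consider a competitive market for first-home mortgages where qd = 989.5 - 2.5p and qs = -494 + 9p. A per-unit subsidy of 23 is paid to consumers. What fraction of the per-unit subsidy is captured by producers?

Pre-subsidy: 989.5 - 2.5p = -494 + 9p gives p* = 129, q* = 667.
With the rebate, buyers effectively pay pb = ps − 23, where ps is the price sellers receive.
Demand in terms of ps becomes qd = 989.5 − 2.5(ps − 23) = 1047 - 2.5ps. Setting this equal to supply: 1047 - 2.5ps = -494 + 9ps, so ps = 134.
Buyers pay pb = 134 − 23 = 111; q' = -494 + 9·134 = 712.
Buyers' price falls by p* − pb = 129 − 111 = 18; sellers' price rises by ps − p* = 134 − 129 = 5.
So producers capture 5/23 = 5/23 of each unit of subsidy.

Producer share = 5/23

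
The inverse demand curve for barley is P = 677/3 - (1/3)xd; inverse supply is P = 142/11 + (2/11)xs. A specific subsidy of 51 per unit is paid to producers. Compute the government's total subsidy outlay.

Government cost = 26112

Pre-subsidy: 677/3 - (1/3)x = 142/11 + (2/11)x gives x* = 413 and P* = 88.
With the subsidy, sellers receive Ps = Pb + 51 for each unit, where Pb is the price buyers pay.
On the curves, Pb = 677/3 - (1/3)x and Ps = 142/11 + (2/11)x; the wedge Ps − Pb = 51 gives 142/11 + (2/11)x − (677/3 - (1/3)x) = 51, so x' = 512.
Then Pb = 677/3 − (1/3)·512 = 55 and Ps = 142/11 + (2/11)·512 = 106.
Government outlay = subsidy × quantity = 51 × 512 = 26112.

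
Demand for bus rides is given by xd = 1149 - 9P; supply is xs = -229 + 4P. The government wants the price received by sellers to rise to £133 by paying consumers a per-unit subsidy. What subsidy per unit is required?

Required subsidy s = £39 per unit

At a seller price of 133, quantity supplied is -229 + 4·133 = 303.
Buyers absorb 303 only when they pay Pb with 1149 − 9·Pb = 303, i.e. Pb = 94.
s = Ps − Pb = 133 − 94 = 39.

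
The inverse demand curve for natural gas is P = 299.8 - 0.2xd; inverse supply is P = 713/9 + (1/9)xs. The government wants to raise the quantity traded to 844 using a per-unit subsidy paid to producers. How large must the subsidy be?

Required subsidy s = 42 per unit

At x = 844, from the demand curve buyers pay Pb = 299.8 − 0.2·844 = 131; from the supply curve sellers need Ps = 713/9 + (1/9)·844 = 173.
The subsidy must fill the gap: s = Ps − Pb = 173 − 131 = 42.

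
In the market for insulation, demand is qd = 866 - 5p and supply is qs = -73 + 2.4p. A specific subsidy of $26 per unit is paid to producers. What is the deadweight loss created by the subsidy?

Deadweight loss = 20280/37

Pre-subsidy: 866 - 5p = -73 + 2.4p gives p* = 4695/37, q* = 8567/37.
With the subsidy, sellers receive ps = pb + 26 for each unit, where pb is the price buyers pay.
Supply in terms of pb becomes qs = -73 + 2.4(pb + 26) = -10.6 + 2.4pb. Setting this equal to demand: 866 - 5pb = -10.6 + 2.4pb, so pb = 4383/37.
Sellers receive ps = 4383/37 + 26 = 5345/37; q' = 866 − 5·(4383/37) = 10127/37.
The subsidy expands output by 10127/37 − 8567/37 = 1560/37 past the efficient level; on those units the gap between marginal cost and willingness to pay runs from 0 up to 26.
DWL = ½ × 26 × 1560/37 = 20280/37.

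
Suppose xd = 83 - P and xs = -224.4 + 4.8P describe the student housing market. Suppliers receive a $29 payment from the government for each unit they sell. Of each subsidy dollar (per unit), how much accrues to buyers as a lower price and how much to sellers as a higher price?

Buyers gain $24 per unit; sellers gain $5 per unit

Pre-subsidy: 83 - P = -224.4 + 4.8P gives P* = 53, x* = 30.
With the subsidy, sellers receive Ps = Pb + 29 for each unit, where Pb is the price buyers pay.
Supply in terms of Pb becomes xs = -224.4 + 4.8(Pb + 29) = -85.2 + 4.8Pb. Setting this equal to demand: 83 - Pb = -85.2 + 4.8Pb, so Pb = 29.
Sellers receive Ps = 29 + 29 = 58; x' = 83 − 1·29 = 54.
Buyers' price falls by P* − Pb = 53 − 29 = 24; sellers' price rises by Ps − P* = 58 − 53 = 5.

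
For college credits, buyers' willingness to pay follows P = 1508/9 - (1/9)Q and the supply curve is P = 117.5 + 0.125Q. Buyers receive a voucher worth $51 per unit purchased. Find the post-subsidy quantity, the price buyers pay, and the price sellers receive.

Q' = 428; buyers pay $120; sellers receive $171

Pre-subsidy: 1508/9 - (1/9)Q = 117.5 + 0.125Q gives Q* = 212 and P* = 144.
With the rebate, buyers effectively pay Pb = Ps − 51, where Ps is the price sellers receive.
On the curves, Pb = 1508/9 - (1/9)Q and Ps = 117.5 + 0.125Q; the wedge Ps − Pb = 51 gives 117.5 + 0.125Q − (1508/9 - (1/9)Q) = 51, so Q' = 428.
Then Pb = 1508/9 − (1/9)·428 = 120 and Ps = 117.5 + 0.125·428 = 171.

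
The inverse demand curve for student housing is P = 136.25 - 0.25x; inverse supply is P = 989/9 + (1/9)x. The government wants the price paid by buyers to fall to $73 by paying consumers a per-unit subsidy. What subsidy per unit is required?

At a buyer price of 73, quantity demanded is 545 − 4·73 = 253.
Sellers supply 253 only when they receive Ps = 989/9 + (1/9)·253 = 138.
s = Ps − Pb = 138 − 73 = 65.

Required subsidy s = $65 per unit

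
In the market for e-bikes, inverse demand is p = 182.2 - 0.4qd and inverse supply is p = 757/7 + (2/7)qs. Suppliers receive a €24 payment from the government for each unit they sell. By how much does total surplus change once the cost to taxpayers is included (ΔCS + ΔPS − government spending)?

Pre-subsidy: 182.2 - 0.4q = 757/7 + (2/7)q gives q* = 108 and p* = 139.
With the subsidy, sellers receive ps = pb + 24 for each unit, where pb is the price buyers pay.
On the curves, pb = 182.2 - 0.4q and ps = 757/7 + (2/7)q; the wedge ps − pb = 24 gives 757/7 + (2/7)q − (182.2 - 0.4q) = 24, so q' = 143.
Then pb = 182.2 − 0.4·143 = 125 and ps = 757/7 + (2/7)·143 = 149.
ΔCS = ½(108 + 143)(139 − 125) = 1757; ΔPS = ½(108 + 143)(149 − 139) = 1255.
Government spending = 24 × 143 = 3432.
Net change = 1757 + 1255 − 3432 = -420. The loss equals the DWL triangle ½·24·35.

Net change in total surplus = -€420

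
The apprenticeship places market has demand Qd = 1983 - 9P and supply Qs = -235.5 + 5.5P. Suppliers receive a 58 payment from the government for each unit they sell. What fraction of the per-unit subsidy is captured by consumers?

Pre-subsidy: 1983 - 9P = -235.5 + 5.5P gives P* = 153, Q* = 606.
With the subsidy, sellers receive Ps = Pb + 58 for each unit, where Pb is the price buyers pay.
Supply in terms of Pb becomes Qs = -235.5 + 5.5(Pb + 58) = 83.5 + 5.5Pb. Setting this equal to demand: 1983 - 9Pb = 83.5 + 5.5Pb, so Pb = 131.
Sellers receive Ps = 131 + 58 = 189; Q' = 1983 − 9·131 = 804.
Buyers' price falls by P* − Pb = 153 − 131 = 22; sellers' price rises by Ps − P* = 189 − 153 = 36.
So consumers capture 22/58 = 11/29 of each unit of subsidy.

Consumer share = 11/29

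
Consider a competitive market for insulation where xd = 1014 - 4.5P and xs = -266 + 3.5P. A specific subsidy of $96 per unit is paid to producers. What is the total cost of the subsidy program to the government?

Government cost = $46368

Pre-subsidy: 1014 - 4.5P = -266 + 3.5P gives P* = 160, x* = 294.
With the subsidy, sellers receive Ps = Pb + 96 for each unit, where Pb is the price buyers pay.
Supply in terms of Pb becomes xs = -266 + 3.5(Pb + 96) = 70 + 3.5Pb. Setting this equal to demand: 1014 - 4.5Pb = 70 + 3.5Pb, so Pb = 118.
Sellers receive Ps = 118 + 96 = 214; x' = 1014 − 4.5·118 = 483.
Government outlay = subsidy × quantity = 96 × 483 = 46368.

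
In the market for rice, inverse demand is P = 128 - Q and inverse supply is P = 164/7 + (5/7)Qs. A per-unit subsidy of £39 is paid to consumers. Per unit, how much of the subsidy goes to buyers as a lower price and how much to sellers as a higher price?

Buyers gain £22.75 per unit; sellers gain £16.25 per unit

Pre-subsidy: 128 - Q = 164/7 + (5/7)Q gives Q* = 61 and P* = 67.
With the rebate, buyers effectively pay Pb = Ps − 39, where Ps is the price sellers receive.
On the curves, Pb = 128 - Q and Ps = 164/7 + (5/7)Q; the wedge Ps − Pb = 39 gives 164/7 + (5/7)Q − (128 - Q) = 39, so Q' = 83.75.
Then Pb = 128 − 1·83.75 = 44.25 and Ps = 164/7 + (5/7)·83.75 = 83.25.
Buyers' price falls by P* − Pb = 67 − 44.25 = 22.75; sellers' price rises by Ps − P* = 83.25 − 67 = 16.25.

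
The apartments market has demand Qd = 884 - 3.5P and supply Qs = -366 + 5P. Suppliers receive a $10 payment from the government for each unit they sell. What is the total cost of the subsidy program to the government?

Pre-subsidy: 884 - 3.5P = -366 + 5P gives P* = 2500/17, Q* = 6278/17.
With the subsidy, sellers receive Ps = Pb + 10 for each unit, where Pb is the price buyers pay.
Supply in terms of Pb becomes Qs = -366 + 5(Pb + 10) = -316 + 5Pb. Setting this equal to demand: 884 - 3.5Pb = -316 + 5Pb, so Pb = 2400/17.
Sellers receive Ps = 2400/17 + 10 = 2570/17; Q' = 884 − 3.5·(2400/17) = 6628/17.
Government outlay = subsidy × quantity = 10 × 6628/17 = 66280/17.

Government cost = 66280/17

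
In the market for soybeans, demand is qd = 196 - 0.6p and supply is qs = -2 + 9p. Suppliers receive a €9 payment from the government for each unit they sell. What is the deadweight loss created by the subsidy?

Deadweight loss = €22.78125

Pre-subsidy: 196 - 0.6p = -2 + 9p gives p* = 20.625, q* = 183.625.
With the subsidy, sellers receive ps = pb + 9 for each unit, where pb is the price buyers pay.
Supply in terms of pb becomes qs = -2 + 9(pb + 9) = 79 + 9pb. Setting this equal to demand: 196 - 0.6pb = 79 + 9pb, so pb = 12.1875.
Sellers receive ps = 12.1875 + 9 = 21.1875; q' = 196 − 0.6·12.1875 = 188.6875.
The subsidy expands output by 188.6875 − 183.625 = 5.0625 past the efficient level; on those units the gap between marginal cost and willingness to pay runs from 0 up to 9.
DWL = ½ × 9 × 5.0625 = 22.78125.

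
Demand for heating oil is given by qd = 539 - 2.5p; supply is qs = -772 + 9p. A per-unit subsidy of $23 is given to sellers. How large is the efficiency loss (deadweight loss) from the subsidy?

Pre-subsidy: 539 - 2.5p = -772 + 9p gives p* = 114, q* = 254.
With the subsidy, sellers receive ps = pb + 23 for each unit, where pb is the price buyers pay.
Supply in terms of pb becomes qs = -772 + 9(pb + 23) = -565 + 9pb. Setting this equal to demand: 539 - 2.5pb = -565 + 9pb, so pb = 96.
Sellers receive ps = 96 + 23 = 119; q' = 539 − 2.5·96 = 299.
The subsidy expands output by 299 − 254 = 45 past the efficient level; on those units the gap between marginal cost and willingness to pay runs from 0 up to 23.
DWL = ½ × 23 × 45 = 517.5.

Deadweight loss = $517.5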